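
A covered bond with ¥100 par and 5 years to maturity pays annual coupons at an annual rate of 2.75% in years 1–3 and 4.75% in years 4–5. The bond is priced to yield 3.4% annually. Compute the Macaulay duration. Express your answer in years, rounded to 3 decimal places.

Periodic yield y = 0.034. Discount each cash flow and weight by its year:
  t   CF        PV=CF/(1+0.034)^t    t·PV
  1         2.75         2.6596         2.6596
  2         2.75         2.5721         5.1442
  3         2.75         2.4875         7.4626
  4         4.75         4.1554        16.6215
  5       104.75        88.6240       443.1200
  Σ                    100.4986       475.0080
Price P = Σ PV = 100.4986.
Macaulay duration = Σ(t·PV) / P = 475.0080 / 100.4986 = 4.72651 years.

4.727 years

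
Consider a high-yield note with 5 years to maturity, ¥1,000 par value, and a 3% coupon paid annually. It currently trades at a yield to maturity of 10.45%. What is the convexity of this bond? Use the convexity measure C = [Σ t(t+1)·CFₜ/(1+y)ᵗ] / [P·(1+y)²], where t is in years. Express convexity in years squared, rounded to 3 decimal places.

22.371

With y = 0.1045:
  t   CF        PV=CF/(1+0.1045)^t    t·PV        t(t+1)·PV
  1        30.00        27.1616        27.1616          54.3232
  2        30.00        24.5918        49.1835         147.5506
  3        30.00        22.2651        66.7952         267.1809
  4        30.00        20.1585        80.6340         403.1701
  5     1,030.00       626.6263     3,133.1315      18,798.7892
  Σ                    720.8033     3,356.9059      19,671.0141
P = 720.8033.
Convexity = Σ t(t+1)·PV / [P·(1+y)²] = 19,671.0141 / (720.8033 × 1.219920) = 22.37065.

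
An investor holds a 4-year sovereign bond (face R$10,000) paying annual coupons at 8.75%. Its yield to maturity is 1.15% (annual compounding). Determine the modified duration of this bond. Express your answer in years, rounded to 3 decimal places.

Periodic yield y = 0.0115. First find Macaulay duration:
  t   CF        PV=CF/(1+0.0115)^t    t·PV
  1       875.00       865.0519       865.0519
  2       875.00       855.2169     1,710.4338
  3       875.00       845.4937     2,536.4812
  4    10,875.00    10,388.8079    41,555.2317
  Σ                 12,954.5705    46,667.1986
P = 12,954.5705; Macaulay duration = 46,667.1986 / 12,954.5705 = 3.60237 years.
Modified duration = D_Mac / (1 + y) = 3.60237 / 1.0115 = 3.56142 years.

3.561 years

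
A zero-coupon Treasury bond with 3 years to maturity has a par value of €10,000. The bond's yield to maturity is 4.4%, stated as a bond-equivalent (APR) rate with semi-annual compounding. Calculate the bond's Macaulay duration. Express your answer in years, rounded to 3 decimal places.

A zero-coupon bond has a single cash flow at maturity, so its Macaulay duration equals its maturity: 3 years.
(Equivalently: 6 semi-annual periods ÷ 2 = 3 years.)

3.000 years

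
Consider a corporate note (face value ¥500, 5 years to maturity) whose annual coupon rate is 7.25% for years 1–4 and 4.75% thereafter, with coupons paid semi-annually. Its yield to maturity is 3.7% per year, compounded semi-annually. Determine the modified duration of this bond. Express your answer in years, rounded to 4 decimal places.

4.2562 years

Periodic yield y = 0.0185. First find Macaulay duration:
  t   CF        PV=CF/(1+0.0185)^t    t·PV
  1       18.125        17.7958        17.7958
  2       18.125        17.4725        34.9451
  3       18.125        17.1552        51.4655
  4       18.125        16.8436        67.3742
  5       18.125        16.5376        82.6881
  6       18.125        16.2372        97.4234
  7       18.125        15.9423       111.5960
  8       18.125        15.6527       125.2217
  9       11.875        10.0690        90.6206
  10     511.875       426.1413     4,261.4126
  Σ                    569.8471     4,940.5430
P = 569.8471; Macaulay duration = 4,940.5430 / 569.8471 = 8.66994 half-year periods = 4.33497 years.
Modified duration = D_Mac / (1 + y) = 4.33497 / 1.0185 = 4.25623 years.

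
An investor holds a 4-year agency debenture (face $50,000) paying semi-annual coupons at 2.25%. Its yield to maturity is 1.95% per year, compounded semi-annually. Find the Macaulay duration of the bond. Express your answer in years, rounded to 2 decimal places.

3.85 years

Periodic yield y = 0.00975. Discount each cash flow and weight by its period:
  t   CF        PV=CF/(1+0.00975)^t    t·PV
  1       562.50       557.0686       557.0686
  2       562.50       551.6896     1,103.3792
  3       562.50       546.3626     1,639.0877
  4       562.50       541.0870     2,164.3479
  5       562.50       535.8623     2,679.3116
  6       562.50       530.6881     3,184.1286
  7       562.50       525.5639     3,678.9470
  8    50,562.50    46,786.1861   374,289.4890
  Σ                 50,574.5081   389,295.7597
Price P = Σ PV = 50,574.5081.
Macaulay duration = Σ(t·PV) / P = 389,295.7597 / 50,574.5081 = 7.69747 half-year periods.
In years: 7.69747 / 2 = 3.84874 years.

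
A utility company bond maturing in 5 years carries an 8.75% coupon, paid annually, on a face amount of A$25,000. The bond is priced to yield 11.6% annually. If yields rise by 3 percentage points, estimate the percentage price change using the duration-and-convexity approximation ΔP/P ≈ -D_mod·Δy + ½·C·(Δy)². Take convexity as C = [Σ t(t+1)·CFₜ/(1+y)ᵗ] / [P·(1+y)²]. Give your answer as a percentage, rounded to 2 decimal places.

With y = 0.116:
  t   CF        PV=CF/(1+0.116)^t    t·PV        t(t+1)·PV
  1     2,187.50     1,960.1254     1,960.1254       3,920.2509
  2     2,187.50     1,756.3848     3,512.7696      10,538.3089
  3     2,187.50     1,573.8215     4,721.4645      18,885.8582
  4     2,187.50     1,410.2343     5,640.9373      28,204.6866
  5    27,187.50    15,705.3747    78,526.8733     471,161.2399
  Σ                 22,405.9408    94,362.1703     532,710.3445
P = 22,405.9408; D_Mac = 4.21148 yrs; D_mod = 3.77373 yrs; C = 19.08972.
Duration effect: -3.77373 × (+0.03) = -0.113212
Convexity effect: 0.5 × 19.08972 × (0.03)² = +0.0085904
ΔP/P ≈ -0.113212 + 0.0085904 = -0.104621 = -10.4621%.

-10.46%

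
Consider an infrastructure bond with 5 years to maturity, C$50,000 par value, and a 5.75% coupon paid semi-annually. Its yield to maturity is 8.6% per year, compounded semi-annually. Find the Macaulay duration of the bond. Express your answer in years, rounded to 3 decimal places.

Periodic yield y = 0.043. Discount each cash flow and weight by its period:
  t   CF        PV=CF/(1+0.043)^t    t·PV
  1     1,437.50     1,378.2359     1,378.2359
  2     1,437.50     1,321.4150     2,642.8300
  3     1,437.50     1,266.9367     3,800.8102
  4     1,437.50     1,214.7044     4,858.8178
  5     1,437.50     1,164.6255     5,823.1277
  6     1,437.50     1,116.6113     6,699.6676
  7     1,437.50     1,070.5765     7,494.0353
  8     1,437.50     1,026.4396     8,211.5166
  9     1,437.50       984.1223     8,857.1008
  10   51,437.50    33,762.6688   337,626.6878
  Σ                 44,306.3360   387,392.8296
Price P = Σ PV = 44,306.3360.
Macaulay duration = Σ(t·PV) / P = 387,392.8296 / 44,306.3360 = 8.74351 half-year periods.
In years: 8.74351 / 2 = 4.37175 years.

4.372 years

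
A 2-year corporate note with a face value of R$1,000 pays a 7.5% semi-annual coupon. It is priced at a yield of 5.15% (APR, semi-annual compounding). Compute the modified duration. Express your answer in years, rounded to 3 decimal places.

1.849 years

Periodic yield y = 0.02575. First find Macaulay duration:
  t   CF        PV=CF/(1+0.02575)^t    t·PV
  1        37.50        36.5586        36.5586
  2        37.50        35.6409        71.2817
  3        37.50        34.7462       104.2385
  4     1,037.50       937.1778     3,748.7113
  Σ                  1,044.1235     3,960.7901
P = 1,044.1235; Macaulay duration = 3,960.7901 / 1,044.1235 = 3.79341 half-year periods = 1.89671 years.
Modified duration = D_Mac / (1 + y) = 1.89671 / 1.02575 = 1.84909 years.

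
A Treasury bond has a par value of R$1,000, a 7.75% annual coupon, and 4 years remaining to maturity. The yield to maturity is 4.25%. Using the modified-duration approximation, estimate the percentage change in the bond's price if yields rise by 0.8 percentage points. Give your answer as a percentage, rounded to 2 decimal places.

Periodic yield y = 0.0425. Modified duration first:
  t   CF        PV=CF/(1+0.0425)^t    t·PV
  1        77.50        74.3405        74.3405
  2        77.50        71.3099       142.6197
  3        77.50        68.4027       205.2082
  4     1,077.50       912.2482     3,648.9929
  Σ                  1,126.3013     4,071.1613
P = 1,126.3013; D_Mac = 3.61463 yrs; D_mod = 3.61463/(1+0.0425) = 3.46727 yrs.
ΔP/P ≈ -D_mod · Δy = -3.46727 × (+0.008) = -0.027738 = -2.7738%.

-2.77%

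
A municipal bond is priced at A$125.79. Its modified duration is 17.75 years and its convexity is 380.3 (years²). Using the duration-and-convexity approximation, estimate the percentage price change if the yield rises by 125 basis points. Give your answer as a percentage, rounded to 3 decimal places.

-19.216%

Duration effect: -D_mod·Δy = -17.75 × (+0.0125) = -0.221875
Convexity effect: ½·C·(Δy)² = 0.5 × 380.3 × (0.0125)² = +0.0297109375
ΔP/P ≈ -0.221875 + 0.0297109375 = -0.1921640625
= -19.21640625%.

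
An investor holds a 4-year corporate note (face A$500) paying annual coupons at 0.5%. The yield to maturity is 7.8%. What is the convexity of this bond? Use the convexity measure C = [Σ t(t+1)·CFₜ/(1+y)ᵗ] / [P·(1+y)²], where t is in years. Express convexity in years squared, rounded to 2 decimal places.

17.01

With y = 0.078:
  t   CF        PV=CF/(1+0.078)^t    t·PV        t(t+1)·PV
  1         2.50         2.3191         2.3191           4.6382
  2         2.50         2.1513         4.3026          12.9078
  3         2.50         1.9956         5.9869          23.9478
  4       502.50       372.1012     1,488.4046       7,442.0232
  Σ                    378.5672     1,501.0133       7,483.5170
P = 378.5672.
Convexity = Σ t(t+1)·PV / [P·(1+y)²] = 7,483.5170 / (378.5672 × 1.162084) = 17.01082.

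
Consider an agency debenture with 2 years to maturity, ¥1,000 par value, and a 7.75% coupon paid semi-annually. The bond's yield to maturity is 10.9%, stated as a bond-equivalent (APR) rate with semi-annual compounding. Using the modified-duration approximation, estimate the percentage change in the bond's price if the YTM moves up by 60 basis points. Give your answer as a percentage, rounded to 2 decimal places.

-1.07%

Periodic yield y = 0.0545. Modified duration first:
  t   CF        PV=CF/(1+0.0545)^t    t·PV
  1        38.75        36.7473        36.7473
  2        38.75        34.8481        69.6961
  3        38.75        33.0470        99.1410
  4     1,038.75       840.0878     3,360.3514
  Σ                    944.7302     3,565.9357
P = 944.7302; D_Mac = 3.77455 half-year periods = 1.88728 yrs; D_mod = 1.88728/(1+0.0545) = 1.78974 yrs.
ΔP/P ≈ -D_mod · Δy = -1.78974 × (+0.006) = -0.010738 = -1.0738%.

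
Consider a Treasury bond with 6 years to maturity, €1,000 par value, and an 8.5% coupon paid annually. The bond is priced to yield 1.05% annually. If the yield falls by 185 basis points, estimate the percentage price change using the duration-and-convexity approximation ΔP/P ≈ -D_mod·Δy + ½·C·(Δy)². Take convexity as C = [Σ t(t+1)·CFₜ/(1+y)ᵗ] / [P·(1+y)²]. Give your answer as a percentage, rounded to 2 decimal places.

+9.96%

With y = 0.0105:
  t   CF        PV=CF/(1+0.0105)^t    t·PV        t(t+1)·PV
  1        85.00        84.1168        84.1168         168.2335
  2        85.00        83.2427       166.4855         499.4564
  3        85.00        82.3778       247.1333         988.5331
  4        85.00        81.5218       326.0871       1,630.4356
  5        85.00        80.6747       403.3735       2,420.2409
  6     1,085.00     1,019.0883     6,114.5300      42,801.7101
  Σ                  1,431.0221     7,341.7261      48,508.6096
P = 1,431.0221; D_Mac = 5.13041 yrs; D_mod = 5.07710 yrs; C = 33.19708.
Duration effect: -5.07710 × (-0.0185) = +0.093926
Convexity effect: 0.5 × 33.19708 × (-0.0185)² = +0.0056808
ΔP/P ≈ +0.093926 + 0.0056808 = +0.099607 = +9.9607%.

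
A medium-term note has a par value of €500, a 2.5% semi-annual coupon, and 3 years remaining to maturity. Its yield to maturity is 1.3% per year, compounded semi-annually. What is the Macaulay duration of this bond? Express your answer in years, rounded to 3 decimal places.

2.911 years

Periodic yield y = 0.0065. Discount each cash flow and weight by its period:
  t   CF        PV=CF/(1+0.0065)^t    t·PV
  1         6.25         6.2096         6.2096
  2         6.25         6.1695        12.3391
  3         6.25         6.1297        18.3891
  4         6.25         6.0901        24.3604
  5         6.25         6.0508        30.2539
  6       506.25       486.9477     2,921.6865
  Σ                    517.5975     3,013.2386
Price P = Σ PV = 517.5975.
Macaulay duration = Σ(t·PV) / P = 3,013.2386 / 517.5975 = 5.82159 half-year periods.
In years: 5.82159 / 2 = 2.91079 years.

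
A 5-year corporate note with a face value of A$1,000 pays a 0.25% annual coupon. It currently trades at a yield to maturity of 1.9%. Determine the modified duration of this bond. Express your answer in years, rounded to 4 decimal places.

Periodic yield y = 0.019. First find Macaulay duration:
  t   CF        PV=CF/(1+0.019)^t    t·PV
  1         2.50         2.4534         2.4534
  2         2.50         2.4076         4.8153
  3         2.50         2.3627         7.0882
  4         2.50         2.3187         9.2748
  5     1,002.50       912.4592     4,562.2961
  Σ                    922.0017     4,585.9278
P = 922.0017; Macaulay duration = 4,585.9278 / 922.0017 = 4.97388 years.
Modified duration = D_Mac / (1 + y) = 4.97388 / 1.019 = 4.88114 years.

4.8811 years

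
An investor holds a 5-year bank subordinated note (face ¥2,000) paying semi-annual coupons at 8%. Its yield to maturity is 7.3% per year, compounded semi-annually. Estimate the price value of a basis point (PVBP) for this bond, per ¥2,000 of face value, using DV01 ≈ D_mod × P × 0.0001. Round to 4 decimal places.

Periodic yield y = 0.0365.
  t   CF        PV=CF/(1+0.0365)^t    t·PV
  1        80.00        77.1828        77.1828
  2        80.00        74.4649       148.9297
  3        80.00        71.8426       215.5278
  4        80.00        69.3127       277.2508
  5        80.00        66.8719       334.3593
  6        80.00        64.5170       387.1020
  7        80.00        62.2451       435.7154
  8        80.00        60.0531       480.4249
  9        80.00        57.9384       521.4453
  10    2,080.00     1,453.3502    14,533.5019
  Σ                  2,057.7786    17,411.4399
P = 2,057.7786; D_Mac = 8.46128 half-year periods = 4.23064 yrs; D_mod = 4.08166 yrs.
DV01 ≈ 4.08166 × 2,057.7786 × 0.0001 = 0.839915.

¥0.8399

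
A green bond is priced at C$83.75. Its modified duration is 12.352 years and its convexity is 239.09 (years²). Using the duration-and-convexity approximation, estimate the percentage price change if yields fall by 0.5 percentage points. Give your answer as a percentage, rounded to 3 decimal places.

Duration effect: -D_mod·Δy = -12.352 × (-0.005) = +0.061760
Convexity effect: ½·C·(Δy)² = 0.5 × 239.09 × (-0.005)² = +0.002988625
ΔP/P ≈ +0.061760 + 0.002988625 = +0.064748625
= +6.4748625%.

+6.475%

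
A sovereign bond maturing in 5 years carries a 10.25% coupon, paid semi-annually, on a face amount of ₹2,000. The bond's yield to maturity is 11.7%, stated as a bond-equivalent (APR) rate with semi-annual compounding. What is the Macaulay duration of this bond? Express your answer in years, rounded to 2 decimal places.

Periodic yield y = 0.0585. Discount each cash flow and weight by its period:
  t   CF        PV=CF/(1+0.0585)^t    t·PV
  1       102.50        96.8351        96.8351
  2       102.50        91.4834       182.9667
  3       102.50        86.4274       259.2821
  4       102.50        81.6508       326.6032
  5       102.50        77.1382       385.6910
  6       102.50        72.8750       437.2501
  7       102.50        68.8474       481.9321
  8       102.50        65.0425       520.3397
  9       102.50        61.4478       553.0299
  10    2,102.50     1,190.7686    11,907.6862
  Σ                  1,892.5162    15,151.6162
Price P = Σ PV = 1,892.5162.
Macaulay duration = Σ(t·PV) / P = 15,151.6162 / 1,892.5162 = 8.00607 half-year periods.
In years: 8.00607 / 2 = 4.00303 years.

4.00 years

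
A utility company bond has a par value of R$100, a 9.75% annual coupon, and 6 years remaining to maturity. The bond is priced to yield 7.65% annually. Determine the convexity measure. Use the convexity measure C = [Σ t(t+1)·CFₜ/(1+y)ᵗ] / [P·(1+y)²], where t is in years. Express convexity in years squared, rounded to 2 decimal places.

27.28

With y = 0.0765:
  t   CF        PV=CF/(1+0.0765)^t    t·PV        t(t+1)·PV
  1         9.75         9.0571         9.0571          18.1143
  2         9.75         8.4135        16.8270          50.4810
  3         9.75         7.8156        23.4468          93.7872
  4         9.75         7.2602        29.0408         145.2040
  5         9.75         6.7443        33.7213         202.3279
  6       109.75        70.5213       423.1278       2,961.8947
  Σ                    109.8120       535.2209       3,471.8090
P = 109.8120.
Convexity = Σ t(t+1)·PV / [P·(1+y)²] = 3,471.8090 / (109.8120 × 1.158852) = 27.28211.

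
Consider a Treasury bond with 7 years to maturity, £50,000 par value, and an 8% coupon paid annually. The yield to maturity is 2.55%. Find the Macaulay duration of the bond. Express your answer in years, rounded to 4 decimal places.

Periodic yield y = 0.0255. Discount each cash flow and weight by its year:
  t   CF        PV=CF/(1+0.0255)^t    t·PV
  1     4,000.00     3,900.5363     3,900.5363
  2     4,000.00     3,803.5459     7,607.0918
  3     4,000.00     3,708.9672    11,126.9017
  4     4,000.00     3,616.7404    14,466.9614
  5     4,000.00     3,526.8068    17,634.0339
  6     4,000.00     3,439.1095    20,634.6570
  7    54,000.00    45,273.5038   316,914.5268
  Σ                 67,269.2099   392,284.7090
Price P = Σ PV = 67,269.2099.
Macaulay duration = Σ(t·PV) / P = 392,284.7090 / 67,269.2099 = 5.83156 years.

5.8316 years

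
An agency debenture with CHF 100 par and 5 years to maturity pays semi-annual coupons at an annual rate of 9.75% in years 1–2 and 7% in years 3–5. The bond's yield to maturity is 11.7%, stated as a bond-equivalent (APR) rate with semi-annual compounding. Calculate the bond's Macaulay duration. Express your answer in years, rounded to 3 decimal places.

4.055 years

Periodic yield y = 0.0585. Discount each cash flow and weight by its period:
  t   CF        PV=CF/(1+0.0585)^t    t·PV
  1        4.875         4.6056         4.6056
  2        4.875         4.3510         8.7021
  3        4.875         4.1106        12.3317
  4        4.875         3.8834        15.5336
  5        3.500         2.6340        13.1699
  6        3.500         2.4884        14.9305
  7        3.500         2.3509        16.4562
  8        3.500         2.2210        17.7677
  9        3.500         2.0982        18.8839
  10     103.500        58.6181       586.1810
  Σ                     87.3611       708.5622
Price P = Σ PV = 87.3611.
Macaulay duration = Σ(t·PV) / P = 708.5622 / 87.3611 = 8.11073 half-year periods.
In years: 8.11073 / 2 = 4.05536 years.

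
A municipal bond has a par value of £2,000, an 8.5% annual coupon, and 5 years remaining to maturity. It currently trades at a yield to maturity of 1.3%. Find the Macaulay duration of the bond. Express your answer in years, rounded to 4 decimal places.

4.3847 years

Periodic yield y = 0.013. Discount each cash flow and weight by its year:
  t   CF        PV=CF/(1+0.013)^t    t·PV
  1       170.00       167.8184       167.8184
  2       170.00       165.6647       331.3294
  3       170.00       163.5387       490.6161
  4       170.00       161.4400       645.7600
  5     2,170.00     2,034.2883    10,171.4416
  Σ                  2,692.7501    11,806.9656
Price P = Σ PV = 2,692.7501.
Macaulay duration = Σ(t·PV) / P = 11,806.9656 / 2,692.7501 = 4.38472 years.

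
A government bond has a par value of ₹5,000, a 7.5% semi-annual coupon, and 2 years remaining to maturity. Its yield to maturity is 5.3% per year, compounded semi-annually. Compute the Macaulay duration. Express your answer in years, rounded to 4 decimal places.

Periodic yield y = 0.0265. Discount each cash flow and weight by its period:
  t   CF        PV=CF/(1+0.0265)^t    t·PV
  1       187.50       182.6595       182.6595
  2       187.50       177.9440       355.8880
  3       187.50       173.3502       520.0507
  4     5,187.50     4,672.2094    18,688.8374
  Σ                  5,206.1631    19,747.4356
Price P = Σ PV = 5,206.1631.
Macaulay duration = Σ(t·PV) / P = 19,747.4356 / 5,206.1631 = 3.79309 half-year periods.
In years: 3.79309 / 2 = 1.89654 years.

1.8965 years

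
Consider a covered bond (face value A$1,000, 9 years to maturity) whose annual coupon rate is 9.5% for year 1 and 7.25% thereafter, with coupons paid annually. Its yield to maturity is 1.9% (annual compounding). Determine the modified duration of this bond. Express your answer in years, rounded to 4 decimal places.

7.0657 years

Periodic yield y = 0.019. First find Macaulay duration:
  t   CF        PV=CF/(1+0.019)^t    t·PV
  1        95.00        93.2287        93.2287
  2        72.50        69.8216       139.6431
  3        72.50        68.5197       205.5591
  4        72.50        67.2421       268.9684
  5        72.50        65.9883       329.9416
  6        72.50        64.7579       388.5475
  7        72.50        63.5505       444.8532
  8        72.50        62.3655       498.9241
  9     1,072.50       905.3774     8,148.3965
  Σ                  1,460.8516    10,518.0623
P = 1,460.8516; Macaulay duration = 10,518.0623 / 1,460.8516 = 7.19995 years.
Modified duration = D_Mac / (1 + y) = 7.19995 / 1.019 = 7.06570 years.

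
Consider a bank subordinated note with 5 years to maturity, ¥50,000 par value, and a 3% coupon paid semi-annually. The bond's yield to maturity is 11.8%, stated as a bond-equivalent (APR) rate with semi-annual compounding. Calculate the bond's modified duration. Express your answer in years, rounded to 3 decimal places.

4.336 years

Periodic yield y = 0.059. First find Macaulay duration:
  t   CF        PV=CF/(1+0.059)^t    t·PV
  1       750.00       708.2153       708.2153
  2       750.00       668.7585     1,337.5171
  3       750.00       631.5000     1,894.5001
  4       750.00       596.3173     2,385.2693
  5       750.00       563.0947     2,815.4737
  6       750.00       531.7231     3,190.3384
  7       750.00       502.0992     3,514.6945
  8       750.00       474.1258     3,793.0063
  9       750.00       447.7109     4,029.3977
  10   50,750.00    28,607.2720   286,072.7201
  Σ                 33,730.8169   309,741.1325
P = 33,730.8169; Macaulay duration = 309,741.1325 / 33,730.8169 = 9.18273 half-year periods = 4.59137 years.
Modified duration = D_Mac / (1 + y) = 4.59137 / 1.059 = 4.33557 years.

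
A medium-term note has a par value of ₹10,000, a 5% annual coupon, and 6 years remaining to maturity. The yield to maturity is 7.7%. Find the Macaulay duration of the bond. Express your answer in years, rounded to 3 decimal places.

5.275 years

Periodic yield y = 0.077. Discount each cash flow and weight by its year:
  t   CF        PV=CF/(1+0.077)^t    t·PV
  1       500.00       464.2526       464.2526
  2       500.00       431.0609       862.1217
  3       500.00       400.2422     1,200.7266
  4       500.00       371.6269     1,486.5078
  5       500.00       345.0575     1,725.2876
  6    10,500.00     6,728.1409    40,368.8455
  Σ                  8,740.3810    46,107.7418
Price P = Σ PV = 8,740.3810.
Macaulay duration = Σ(t·PV) / P = 46,107.7418 / 8,740.3810 = 5.27526 years.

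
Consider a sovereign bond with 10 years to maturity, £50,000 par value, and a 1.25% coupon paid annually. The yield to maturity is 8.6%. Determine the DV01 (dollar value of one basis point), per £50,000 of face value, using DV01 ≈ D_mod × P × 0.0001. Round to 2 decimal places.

£21.99

Periodic yield y = 0.086.
  t   CF        PV=CF/(1+0.086)^t    t·PV
  1       625.00       575.5064       575.5064
  2       625.00       529.9323     1,059.8645
  3       625.00       487.9671     1,463.9013
  4       625.00       449.3251     1,797.3006
  5       625.00       413.7432     2,068.7161
  6       625.00       380.9790     2,285.8741
  7       625.00       350.8094     2,455.6659
  8       625.00       323.0289     2,584.2314
  9       625.00       297.4484     2,677.0353
  10   50,625.00    22,185.3755   221,853.7549
  Σ                 25,994.1154   238,821.8507
P = 25,994.1154; D_Mac = 9.18754 yrs; D_mod = 8.45998 yrs.
DV01 ≈ 8.45998 × 25,994.1154 × 0.0001 = 21.990962.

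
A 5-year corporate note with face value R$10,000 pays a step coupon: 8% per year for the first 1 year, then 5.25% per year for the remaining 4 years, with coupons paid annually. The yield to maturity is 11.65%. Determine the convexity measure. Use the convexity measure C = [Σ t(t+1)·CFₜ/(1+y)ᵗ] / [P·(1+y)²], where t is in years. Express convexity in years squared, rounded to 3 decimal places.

19.980

With y = 0.1165:
  t   CF        PV=CF/(1+0.1165)^t    t·PV        t(t+1)·PV
  1       800.00       716.5249       716.5249       1,433.0497
  2       525.00       421.1549       842.3098       2,526.9293
  3       525.00       377.2099     1,131.6298       4,526.5192
  4       525.00       337.8504     1,351.4015       6,757.0073
  5    10,525.00     6,066.3640    30,331.8201     181,990.9207
  Σ                  7,919.1041    34,373.6860     197,234.4263
P = 7,919.1041.
Convexity = Σ t(t+1)·PV / [P·(1+y)²] = 197,234.4263 / (7,919.1041 × 1.246572) = 19.97971.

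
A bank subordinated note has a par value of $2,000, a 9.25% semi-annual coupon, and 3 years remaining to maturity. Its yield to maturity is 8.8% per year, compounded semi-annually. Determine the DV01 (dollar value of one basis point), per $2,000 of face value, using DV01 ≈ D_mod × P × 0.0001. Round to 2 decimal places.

Periodic yield y = 0.044.
  t   CF        PV=CF/(1+0.044)^t    t·PV
  1        92.50        88.6015        88.6015
  2        92.50        84.8674       169.7347
  3        92.50        81.2906       243.8717
  4        92.50        77.8645       311.4582
  5        92.50        74.5829       372.9145
  6     2,092.50     1,616.0786     9,696.4715
  Σ                  2,023.2855    10,883.0522
P = 2,023.2855; D_Mac = 5.37890 half-year periods = 2.68945 yrs; D_mod = 2.57610 yrs.
DV01 ≈ 2.57610 × 2,023.2855 × 0.0001 = 0.521219.

$0.52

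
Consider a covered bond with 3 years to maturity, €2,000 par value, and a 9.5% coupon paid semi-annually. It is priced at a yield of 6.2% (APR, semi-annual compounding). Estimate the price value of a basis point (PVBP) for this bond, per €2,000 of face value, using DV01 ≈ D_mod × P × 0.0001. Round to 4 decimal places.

Periodic yield y = 0.031.
  t   CF        PV=CF/(1+0.031)^t    t·PV
  1        95.00        92.1435        92.1435
  2        95.00        89.3730       178.7460
  3        95.00        86.6857       260.0572
  4        95.00        84.0793       336.3171
  5        95.00        81.5512       407.7559
  6     2,095.00     1,744.3436    10,466.0616
  Σ                  2,178.1763    11,741.0813
P = 2,178.1763; D_Mac = 5.39033 half-year periods = 2.69516 yrs; D_mod = 2.61413 yrs.
DV01 ≈ 2.61413 × 2,178.1763 × 0.0001 = 0.569403.

€0.5694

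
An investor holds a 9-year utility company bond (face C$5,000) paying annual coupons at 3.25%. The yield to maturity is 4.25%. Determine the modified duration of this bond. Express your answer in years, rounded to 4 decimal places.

7.5752 years

Periodic yield y = 0.0425. First find Macaulay duration:
  t   CF        PV=CF/(1+0.0425)^t    t·PV
  1       162.50       155.8753       155.8753
  2       162.50       149.5207       299.0413
  3       162.50       143.4251       430.2753
  4       162.50       137.5780       550.3122
  5       162.50       131.9693       659.8467
  6       162.50       126.5893       759.5358
  7       162.50       121.4286       850.0001
  8       162.50       116.4783       931.8260
  9     5,162.50     3,549.5679    31,946.1114
  Σ                  4,632.4325    36,582.8241
P = 4,632.4325; Macaulay duration = 36,582.8241 / 4,632.4325 = 7.89711 years.
Modified duration = D_Mac / (1 + y) = 7.89711 / 1.0425 = 7.57516 years.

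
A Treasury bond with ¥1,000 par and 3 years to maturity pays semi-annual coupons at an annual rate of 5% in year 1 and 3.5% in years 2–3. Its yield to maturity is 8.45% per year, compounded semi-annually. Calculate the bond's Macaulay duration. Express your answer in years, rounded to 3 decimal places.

2.829 years

Periodic yield y = 0.04225. Discount each cash flow and weight by its period:
  t   CF        PV=CF/(1+0.04225)^t    t·PV
  1        25.00        23.9866        23.9866
  2        25.00        23.0142        46.0284
  3        17.50        15.4569        46.3707
  4        17.50        14.8303        59.3213
  5        17.50        14.2291        71.1457
  6     1,017.50       793.7852     4,762.7112
  Σ                    885.3023     5,009.5638
Price P = Σ PV = 885.3023.
Macaulay duration = Σ(t·PV) / P = 5,009.5638 / 885.3023 = 5.65859 half-year periods.
In years: 5.65859 / 2 = 2.82930 years.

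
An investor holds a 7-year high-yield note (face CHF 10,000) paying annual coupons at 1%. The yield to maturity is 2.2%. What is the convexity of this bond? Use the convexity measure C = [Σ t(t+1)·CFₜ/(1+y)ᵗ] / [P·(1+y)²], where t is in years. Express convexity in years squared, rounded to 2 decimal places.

51.43

With y = 0.022:
  t   CF        PV=CF/(1+0.022)^t    t·PV        t(t+1)·PV
  1       100.00        97.8474        97.8474         195.6947
  2       100.00        95.7411       191.4821         574.4463
  3       100.00        93.6801       281.0403       1,124.1611
  4       100.00        91.6635       366.6540       1,833.2699
  5       100.00        89.6903       448.4515       2,690.7093
  6       100.00        87.7596       526.5576       3,685.9031
  7    10,100.00     8,672.9153    60,710.4068     485,683.2547
  Σ                  9,229.2972    62,622.4397     495,787.4392
P = 9,229.2972.
Convexity = Σ t(t+1)·PV / [P·(1+y)²] = 495,787.4392 / (9,229.2972 × 1.044484) = 51.43102.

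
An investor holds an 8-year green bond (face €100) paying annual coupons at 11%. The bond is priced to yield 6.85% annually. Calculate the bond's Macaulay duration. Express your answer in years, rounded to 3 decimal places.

5.966 years

Periodic yield y = 0.0685. Discount each cash flow and weight by its year:
  t   CF        PV=CF/(1+0.0685)^t    t·PV
  1        11.00        10.2948        10.2948
  2        11.00         9.6348        19.2696
  3        11.00         9.0171        27.0514
  4        11.00         8.4391        33.7563
  5        11.00         7.8981        39.4903
  6        11.00         7.3917        44.3503
  7        11.00         6.9178        48.4249
  8       111.00        65.3321       522.6570
  Σ                    124.9256       745.2947
Price P = Σ PV = 124.9256.
Macaulay duration = Σ(t·PV) / P = 745.2947 / 124.9256 = 5.96591 years.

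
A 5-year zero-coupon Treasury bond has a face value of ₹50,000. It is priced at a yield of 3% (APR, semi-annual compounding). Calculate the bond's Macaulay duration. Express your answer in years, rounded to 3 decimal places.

A zero-coupon bond has a single cash flow at maturity, so its Macaulay duration equals its maturity: 5 years.
(Equivalently: 10 semi-annual periods ÷ 2 = 5 years.)

5.000 years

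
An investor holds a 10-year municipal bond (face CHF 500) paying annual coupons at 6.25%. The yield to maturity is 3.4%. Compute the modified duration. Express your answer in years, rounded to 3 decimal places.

7.723 years

Periodic yield y = 0.034. First find Macaulay duration:
  t   CF        PV=CF/(1+0.034)^t    t·PV
  1        31.25        30.2224        30.2224
  2        31.25        29.2287        58.4573
  3        31.25        28.2676        84.8027
  4        31.25        27.3381       109.3523
  5        31.25        26.4391       132.1957
  6        31.25        25.5698       153.4186
  7        31.25        24.7290       173.1029
  8        31.25        23.9158       191.3268
  9        31.25        23.1294       208.1650
  10      531.25       380.2713     3,802.7131
  Σ                    619.1112     4,943.7567
P = 619.1112; Macaulay duration = 4,943.7567 / 619.1112 = 7.98525 years.
Modified duration = D_Mac / (1 + y) = 7.98525 / 1.034 = 7.72268 years.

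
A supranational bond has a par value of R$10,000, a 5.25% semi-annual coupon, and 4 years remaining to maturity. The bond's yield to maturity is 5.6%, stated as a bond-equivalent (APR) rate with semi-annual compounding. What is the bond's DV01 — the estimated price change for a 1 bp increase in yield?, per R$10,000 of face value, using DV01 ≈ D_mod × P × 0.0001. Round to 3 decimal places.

R$3.513

Periodic yield y = 0.028.
  t   CF        PV=CF/(1+0.028)^t    t·PV
  1       262.50       255.3502       255.3502
  2       262.50       248.3951       496.7903
  3       262.50       241.6295       724.8885
  4       262.50       235.0482       940.1926
  5       262.50       228.6461     1,143.2303
  6       262.50       222.4184     1,334.5101
  7       262.50       216.3603     1,514.5219
  8    10,262.50     8,228.2647    65,826.1174
  Σ                  9,876.1123    72,235.6013
P = 9,876.1123; D_Mac = 7.31417 half-year periods = 3.65709 yrs; D_mod = 3.55748 yrs.
DV01 ≈ 3.55748 × 9,876.1123 × 0.0001 = 3.513405.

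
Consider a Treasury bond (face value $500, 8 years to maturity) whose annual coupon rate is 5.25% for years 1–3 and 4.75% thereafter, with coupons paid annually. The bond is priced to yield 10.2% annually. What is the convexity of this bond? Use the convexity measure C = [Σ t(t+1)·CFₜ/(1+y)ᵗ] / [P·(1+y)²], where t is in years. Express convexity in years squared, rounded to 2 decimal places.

44.92

With y = 0.102:
  t   CF        PV=CF/(1+0.102)^t    t·PV        t(t+1)·PV
  1        26.25        23.8203        23.8203          47.6407
  2        26.25        21.6155        43.2311         129.6932
  3        26.25        19.6148        58.8445         235.3779
  4        23.75        16.1041        64.4165         322.0826
  5        23.75        14.6135        73.0677         438.4064
  6        23.75        13.2609        79.5656         556.9591
  7        23.75        12.0335        84.2346         673.8768
  8       523.75       240.8082     1,926.4656      17,338.1907
  Σ                    361.8710     2,353.6460      19,742.2275
P = 361.8710.
Convexity = Σ t(t+1)·PV / [P·(1+y)²] = 19,742.2275 / (361.8710 × 1.214404) = 44.92408.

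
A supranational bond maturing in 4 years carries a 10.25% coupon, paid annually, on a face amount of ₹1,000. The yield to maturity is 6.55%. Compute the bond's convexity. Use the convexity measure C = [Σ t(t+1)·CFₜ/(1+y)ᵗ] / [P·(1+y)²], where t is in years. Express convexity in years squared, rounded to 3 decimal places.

With y = 0.0655:
  t   CF        PV=CF/(1+0.0655)^t    t·PV        t(t+1)·PV
  1       102.50        96.1990        96.1990         192.3979
  2       102.50        90.2853       180.5706         541.7117
  3       102.50        84.7351       254.2054       1,016.8216
  4     1,102.50       855.3912     3,421.5648      17,107.8242
  Σ                  1,126.6106     3,952.5398      18,858.7553
P = 1,126.6106.
Convexity = Σ t(t+1)·PV / [P·(1+y)²] = 18,858.7553 / (1,126.6106 × 1.135290) = 14.74458.

14.745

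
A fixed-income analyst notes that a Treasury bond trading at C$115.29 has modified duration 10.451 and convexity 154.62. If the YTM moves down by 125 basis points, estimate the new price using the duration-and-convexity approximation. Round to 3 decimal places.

C$131.744

Duration effect: -D_mod·Δy = -10.451 × (-0.0125) = +0.1306375
Convexity effect: ½·C·(Δy)² = 0.5 × 154.62 × (-0.0125)² = +0.0120796875
ΔP/P ≈ +0.1306375 + 0.0120796875 = +0.1427171875
New price ≈ 115.29 × (1 + 0.1427171875) = 131.743864546875.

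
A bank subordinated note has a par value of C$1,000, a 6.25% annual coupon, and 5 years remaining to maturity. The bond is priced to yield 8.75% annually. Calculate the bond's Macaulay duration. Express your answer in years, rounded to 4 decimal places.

Periodic yield y = 0.0875. Discount each cash flow and weight by its year:
  t   CF        PV=CF/(1+0.0875)^t    t·PV
  1        62.50        57.4713        57.4713
  2        62.50        52.8471       105.6943
  3        62.50        48.5951       145.7852
  4        62.50        44.6851       178.7405
  5     1,062.50       698.5261     3,492.6303
  Σ                    902.1247     3,980.3215
Price P = Σ PV = 902.1247.
Macaulay duration = Σ(t·PV) / P = 3,980.3215 / 902.1247 = 4.41216 years.

4.4122 years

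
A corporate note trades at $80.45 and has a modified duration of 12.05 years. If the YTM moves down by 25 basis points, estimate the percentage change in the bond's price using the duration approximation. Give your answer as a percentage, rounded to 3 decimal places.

Duration approximation: ΔP/P ≈ -D_mod · Δy = -12.05 × (-0.0025) = +0.030125.
As a percentage: +3.0125%.

+3.013%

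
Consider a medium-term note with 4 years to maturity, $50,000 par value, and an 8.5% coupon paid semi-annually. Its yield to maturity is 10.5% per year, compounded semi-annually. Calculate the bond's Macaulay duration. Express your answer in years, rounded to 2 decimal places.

3.45 years

Periodic yield y = 0.0525. Discount each cash flow and weight by its period:
  t   CF        PV=CF/(1+0.0525)^t    t·PV
  1     2,125.00     2,019.0024     2,019.0024
  2     2,125.00     1,918.2920     3,836.5841
  3     2,125.00     1,822.6053     5,467.8158
  4     2,125.00     1,731.6915     6,926.7659
  5     2,125.00     1,645.3126     8,226.5628
  6     2,125.00     1,563.2423     9,379.4540
  7     2,125.00     1,485.2659    10,396.8611
  8    52,125.00    34,615.3902   276,923.1218
  Σ                 46,800.8021   323,176.1679
Price P = Σ PV = 46,800.8021.
Macaulay duration = Σ(t·PV) / P = 323,176.1679 / 46,800.8021 = 6.90536 half-year periods.
In years: 6.90536 / 2 = 3.45268 years.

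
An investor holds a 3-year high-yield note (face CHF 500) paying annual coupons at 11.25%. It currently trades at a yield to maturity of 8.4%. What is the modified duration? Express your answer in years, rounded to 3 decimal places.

2.507 years

Periodic yield y = 0.084. First find Macaulay duration:
  t   CF        PV=CF/(1+0.084)^t    t·PV
  1        56.25        51.8911        51.8911
  2        56.25        47.8701        95.7401
  3       556.25       436.6990     1,310.0969
  Σ                    536.4602     1,457.7282
P = 536.4602; Macaulay duration = 1,457.7282 / 536.4602 = 2.71731 years.
Modified duration = D_Mac / (1 + y) = 2.71731 / 1.084 = 2.50674 years.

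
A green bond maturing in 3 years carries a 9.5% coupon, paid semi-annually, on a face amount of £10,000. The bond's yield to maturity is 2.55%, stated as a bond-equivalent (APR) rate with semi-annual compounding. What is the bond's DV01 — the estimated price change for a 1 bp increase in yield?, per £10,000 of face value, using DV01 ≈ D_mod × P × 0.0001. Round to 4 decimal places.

£3.2116

Periodic yield y = 0.01275.
  t   CF        PV=CF/(1+0.01275)^t    t·PV
  1       475.00       469.0200       469.0200
  2       475.00       463.1153       926.2306
  3       475.00       457.2849     1,371.8547
  4       475.00       451.5279     1,806.1116
  5       475.00       445.8434     2,229.2170
  6    10,475.00     9,708.2404    58,249.4422
  Σ                 11,995.0319    65,051.8761
P = 11,995.0319; D_Mac = 5.42323 half-year periods = 2.71162 yrs; D_mod = 2.67748 yrs.
DV01 ≈ 2.67748 × 11,995.0319 × 0.0001 = 3.211645.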